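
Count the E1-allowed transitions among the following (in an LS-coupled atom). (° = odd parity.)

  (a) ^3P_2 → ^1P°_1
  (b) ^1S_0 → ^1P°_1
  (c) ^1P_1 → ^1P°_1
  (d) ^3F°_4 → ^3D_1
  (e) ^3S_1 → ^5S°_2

(a) forbidden (ΔS fails)
(b) allowed
(c) allowed
(d) forbidden (ΔJ fails)
(e) forbidden (ΔS, ΔL fail)
Total allowed: 2 of 5.

2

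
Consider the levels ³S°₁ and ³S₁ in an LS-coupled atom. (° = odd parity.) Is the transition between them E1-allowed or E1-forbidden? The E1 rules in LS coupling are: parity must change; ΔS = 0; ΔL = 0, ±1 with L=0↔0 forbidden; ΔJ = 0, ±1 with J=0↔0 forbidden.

forbidden

Reading off the term symbols: S 1→1, L 0→0, J 1→1, parity odd→even.
ΔJ = 0, ±1 (not J=0↔0): J: 1 → 1, ΔJ = +0 — ok.
Parity must change: odd → even — ok.
ΔS = 0: S: 1 → 1 — ok.
ΔL = 0, ±1 (not L=0↔0): L: 0 → 0, ΔL = +0 — fails.
Rule(s) violated: ΔL.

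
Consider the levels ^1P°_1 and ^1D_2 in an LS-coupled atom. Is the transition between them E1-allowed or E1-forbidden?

allowed

Parity must change: odd → even — ✓.
ΔS = 0: S: 0 → 0 — ✓.
ΔL = 0, ±1 (not L=0↔0): L: 1 → 2, ΔL = +1 — ✓.
ΔJ = 0, ±1 (not J=0↔0): J: 1 → 2, ΔJ = +1 — ✓.
All four E1 rules are satisfied.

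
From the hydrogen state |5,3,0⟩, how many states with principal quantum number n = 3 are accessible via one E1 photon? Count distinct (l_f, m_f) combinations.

E1 requires Δl = ±1, so l_f ∈ {2, 4}; with 0 ≤ l_f ≤ n_f−1 = 2, the allowed l_f values are {2}.
For l_f = 2: m_f ∈ {m_i−1, m_i, m_i+1} ∩ [−2, 2] = {-1, 0, 1} → 3 states.
Total: 3.

3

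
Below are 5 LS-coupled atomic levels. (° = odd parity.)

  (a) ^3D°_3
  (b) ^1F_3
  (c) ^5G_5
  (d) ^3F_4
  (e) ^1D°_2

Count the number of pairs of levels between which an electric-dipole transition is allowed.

2

(a)–(b): forbidden (ΔS).
(a)–(c): forbidden (ΔS, ΔL, ΔJ).
(a)–(d): allowed.
(a)–(e): forbidden (parity, ΔS).
(b)–(c): forbidden (parity, ΔS, ΔJ).
(b)–(d): forbidden (parity, ΔS).
(b)–(e): allowed.
(c)–(d): forbidden (parity, ΔS).
(c)–(e): forbidden (ΔS, ΔL, ΔJ).
(d)–(e): forbidden (ΔS, ΔJ).
Allowed pairs: 2 of 10.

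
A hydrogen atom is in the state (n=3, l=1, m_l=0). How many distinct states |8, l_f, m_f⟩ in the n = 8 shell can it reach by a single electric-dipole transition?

4

E1 requires Δl = ±1, so l_f ∈ {0, 2}; with 0 ≤ l_f ≤ n_f−1 = 7, the allowed l_f values are {0, 2}.
For l_f = 0: m_f ∈ {m_i−1, m_i, m_i+1} ∩ [−0, 0] = {0} → 1 state.
For l_f = 2: m_f ∈ {m_i−1, m_i, m_i+1} ∩ [−2, 2] = {-1, 0, 1} → 3 states.
Total: 4.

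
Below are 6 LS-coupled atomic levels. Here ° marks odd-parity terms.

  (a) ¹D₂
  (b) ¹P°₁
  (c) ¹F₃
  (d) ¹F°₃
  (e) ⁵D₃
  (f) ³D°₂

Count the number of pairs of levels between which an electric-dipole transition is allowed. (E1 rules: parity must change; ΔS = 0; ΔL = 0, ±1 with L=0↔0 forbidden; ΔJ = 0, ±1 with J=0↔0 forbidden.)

(a)–(b): allowed.
(a)–(c): forbidden (parity).
(a)–(d): allowed.
(a)–(e): forbidden (parity, ΔS).
(a)–(f): forbidden (ΔS).
(b)–(c): forbidden (ΔL, ΔJ).
(b)–(d): forbidden (parity, ΔL, ΔJ).
(b)–(e): forbidden (ΔS, ΔJ).
(b)–(f): forbidden (parity, ΔS).
(c)–(d): allowed.
(c)–(e): forbidden (parity, ΔS).
(c)–(f): forbidden (ΔS).
(d)–(e): forbidden (ΔS).
(d)–(f): forbidden (parity, ΔS).
(e)–(f): forbidden (ΔS).
Allowed pairs: 3 of 15.

3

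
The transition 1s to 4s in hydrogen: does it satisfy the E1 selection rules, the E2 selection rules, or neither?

Δl = 0 − 0 = +0; l_i + l_f = 0.
E1 (Δl = ±1): not satisfied.
E2 (Δl = 0,±2, l_i+l_f ≥ 2): not satisfied.

neither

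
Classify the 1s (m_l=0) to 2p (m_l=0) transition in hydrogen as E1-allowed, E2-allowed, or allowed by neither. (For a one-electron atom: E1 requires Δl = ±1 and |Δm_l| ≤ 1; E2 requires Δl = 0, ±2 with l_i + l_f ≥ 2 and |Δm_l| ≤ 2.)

E1

Δl = 1 − 0 = +1; l_i + l_f = 1.
Δm_l = +0.
E1 (Δl = ±1, |Δm_l| ≤ 1): satisfied.
E2 (Δl = 0,±2, l_i+l_f ≥ 2, |Δm_l| ≤ 2): not satisfied.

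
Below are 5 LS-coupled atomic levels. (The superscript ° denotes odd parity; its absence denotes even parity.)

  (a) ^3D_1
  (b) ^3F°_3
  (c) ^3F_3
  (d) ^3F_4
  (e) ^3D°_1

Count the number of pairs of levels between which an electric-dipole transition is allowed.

3

(a)–(b): forbidden (ΔJ).
(a)–(c): forbidden (parity, ΔJ).
(a)–(d): forbidden (parity, ΔJ).
(a)–(e): allowed.
(b)–(c): allowed.
(b)–(d): allowed.
(b)–(e): forbidden (parity, ΔJ).
(c)–(d): forbidden (parity).
(c)–(e): forbidden (ΔJ).
(d)–(e): forbidden (ΔJ).
Allowed pairs: 3 of 10.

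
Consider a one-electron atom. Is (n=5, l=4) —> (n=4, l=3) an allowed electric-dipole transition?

allowed

Initial l = 4, final l = 3, so Δl = -1. E1 requires Δl = ±1: passes.
All E1 selection rules are satisfied.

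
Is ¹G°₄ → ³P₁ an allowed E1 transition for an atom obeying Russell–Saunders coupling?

forbidden

Initial level: S=0, L=4, J=4, parity odd. Final level: S=1, L=1, J=1, parity even.
ΔS = 0: S: 0 → 1 — fails.
ΔJ = 0, ±1 (not J=0↔0): J: 4 → 1, ΔJ = -3 — fails.
Parity must change: odd → even — ok.
ΔL = 0, ±1 (not L=0↔0): L: 4 → 1, ΔL = -3 — fails.
Rule(s) violated: ΔS, ΔL, ΔJ.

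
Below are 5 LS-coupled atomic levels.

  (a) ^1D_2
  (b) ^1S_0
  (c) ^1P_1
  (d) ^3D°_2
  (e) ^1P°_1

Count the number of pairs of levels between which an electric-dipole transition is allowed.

3

(a)–(b): forbidden (parity, ΔL, ΔJ).
(a)–(c): forbidden (parity).
(a)–(d): forbidden (ΔS).
(a)–(e): allowed.
(b)–(c): forbidden (parity).
(b)–(d): forbidden (ΔS, ΔL, ΔJ).
(b)–(e): allowed.
(c)–(d): forbidden (ΔS).
(c)–(e): allowed.
(d)–(e): forbidden (parity, ΔS).
Allowed pairs: 3 of 10.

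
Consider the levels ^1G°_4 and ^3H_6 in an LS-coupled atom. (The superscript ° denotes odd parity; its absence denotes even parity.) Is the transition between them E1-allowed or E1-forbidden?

Reading off the term symbols: S 0→1, L 4→5, J 4→6, parity odd→even.
Parity must change: odd → even — ok.
ΔS = 0: S: 0 → 1 — fails.
ΔL = 0, ±1 (not L=0↔0): L: 4 → 5, ΔL = +1 — ok.
ΔJ = 0, ±1 (not J=0↔0): J: 4 → 6, ΔJ = +2 — fails.
Rule(s) violated: ΔS, ΔJ.

forbidden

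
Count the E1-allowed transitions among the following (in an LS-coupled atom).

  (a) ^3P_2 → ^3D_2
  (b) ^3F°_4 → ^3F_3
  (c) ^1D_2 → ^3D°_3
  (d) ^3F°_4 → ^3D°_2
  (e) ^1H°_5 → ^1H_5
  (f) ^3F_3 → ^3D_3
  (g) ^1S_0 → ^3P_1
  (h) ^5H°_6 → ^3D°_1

2

(a) forbidden (parity fails)
(b) allowed
(c) forbidden (ΔS fails)
(d) forbidden (parity, ΔJ fail)
(e) allowed
(f) forbidden (parity fails)
(g) forbidden (parity, ΔS fail)
(h) forbidden (parity, ΔS, ΔL, ΔJ fail)
Total allowed: 2 of 8.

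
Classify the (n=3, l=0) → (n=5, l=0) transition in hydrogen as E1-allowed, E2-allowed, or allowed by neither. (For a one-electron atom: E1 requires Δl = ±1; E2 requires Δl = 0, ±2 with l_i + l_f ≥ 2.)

Δl = 0 − 0 = +0; l_i + l_f = 0.
E1 (Δl = ±1): not satisfied.
E2 (Δl = 0,±2, l_i+l_f ≥ 2): not satisfied.

neither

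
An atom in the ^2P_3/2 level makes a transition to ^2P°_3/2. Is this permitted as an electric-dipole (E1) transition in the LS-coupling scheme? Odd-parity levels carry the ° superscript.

ΔL = 0, ±1 (not L=0↔0): L: 1 → 1, ΔL = +0 — ok.
ΔS = 0: S: 1/2 → 1/2 — ok.
Parity must change: even → odd — ok.
ΔJ = 0, ±1 (not J=0↔0): J: 3/2 → 3/2, ΔJ = +0 — ok.
All four E1 rules are satisfied.

allowed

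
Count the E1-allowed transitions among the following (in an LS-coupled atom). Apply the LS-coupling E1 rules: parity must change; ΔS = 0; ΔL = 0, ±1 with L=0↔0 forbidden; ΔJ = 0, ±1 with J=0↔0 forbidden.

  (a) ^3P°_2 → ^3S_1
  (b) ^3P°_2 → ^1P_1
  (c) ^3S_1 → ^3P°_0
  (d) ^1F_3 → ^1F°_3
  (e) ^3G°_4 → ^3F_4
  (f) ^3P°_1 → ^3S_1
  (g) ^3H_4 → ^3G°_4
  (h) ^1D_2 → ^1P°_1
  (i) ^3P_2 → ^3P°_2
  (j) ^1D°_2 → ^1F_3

9

(a) allowed
(b) forbidden (ΔS fails)
(c) allowed
(d) allowed
(e) allowed
(f) allowed
(g) allowed
(h) allowed
(i) allowed
(j) allowed
Total allowed: 9 of 10.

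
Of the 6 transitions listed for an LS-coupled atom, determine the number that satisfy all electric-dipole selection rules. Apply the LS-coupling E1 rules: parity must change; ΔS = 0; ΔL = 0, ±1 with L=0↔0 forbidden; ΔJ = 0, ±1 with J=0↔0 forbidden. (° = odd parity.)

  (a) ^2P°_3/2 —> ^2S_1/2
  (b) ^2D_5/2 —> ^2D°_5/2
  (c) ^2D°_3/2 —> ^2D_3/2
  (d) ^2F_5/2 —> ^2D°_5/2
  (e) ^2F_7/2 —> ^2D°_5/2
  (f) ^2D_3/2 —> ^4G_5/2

(a) allowed
(b) allowed
(c) allowed
(d) allowed
(e) allowed
(f) forbidden (parity, ΔS, ΔL fail)
Total allowed: 5 of 6.

5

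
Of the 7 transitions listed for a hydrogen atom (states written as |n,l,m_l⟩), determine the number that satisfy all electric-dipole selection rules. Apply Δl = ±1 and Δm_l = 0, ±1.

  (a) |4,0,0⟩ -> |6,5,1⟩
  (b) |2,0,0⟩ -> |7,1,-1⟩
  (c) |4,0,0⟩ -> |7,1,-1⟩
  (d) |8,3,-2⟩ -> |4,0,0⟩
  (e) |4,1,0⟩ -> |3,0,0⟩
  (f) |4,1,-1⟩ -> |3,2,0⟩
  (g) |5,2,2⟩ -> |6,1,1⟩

(a) forbidden — Δl = +5 (E1 requires Δl = ±1)
(b) allowed
(c) allowed
(d) forbidden — Δl = -3 (E1 requires Δl = ±1); Δm_l = +2 (E1 requires Δm_l = 0, ±1)
(e) allowed
(f) allowed
(g) allowed
Total allowed: 5 of 7.

5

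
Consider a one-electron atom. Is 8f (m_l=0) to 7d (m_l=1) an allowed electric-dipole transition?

allowed

Δl = 2 − 3 = -1; the E1 rule Δl = ±1 is ✓.
m_l: 0 → 1 (Δm_l = +1). |Δm_l| ≤ 1 ✓.
All E1 selection rules are satisfied.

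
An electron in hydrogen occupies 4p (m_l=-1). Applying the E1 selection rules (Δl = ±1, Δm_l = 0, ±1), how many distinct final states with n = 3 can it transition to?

4

E1 requires Δl = ±1, so l_f ∈ {0, 2}; with 0 ≤ l_f ≤ n_f−1 = 2, the allowed l_f values are {0, 2}.
For l_f = 0: m_f ∈ {m_i−1, m_i, m_i+1} ∩ [−0, 0] = {0} → 1 state.
For l_f = 2: m_f ∈ {m_i−1, m_i, m_i+1} ∩ [−2, 2] = {-2, -1, 0} → 3 states.
Total: 4.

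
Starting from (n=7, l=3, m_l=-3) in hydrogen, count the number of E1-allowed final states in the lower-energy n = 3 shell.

E1 requires Δl = ±1, so l_f ∈ {2, 4}; with 0 ≤ l_f ≤ n_f−1 = 2, the allowed l_f values are {2}.
For l_f = 2: m_f ∈ {m_i−1, m_i, m_i+1} ∩ [−2, 2] = {-2} → 1 state.
Total: 1.

1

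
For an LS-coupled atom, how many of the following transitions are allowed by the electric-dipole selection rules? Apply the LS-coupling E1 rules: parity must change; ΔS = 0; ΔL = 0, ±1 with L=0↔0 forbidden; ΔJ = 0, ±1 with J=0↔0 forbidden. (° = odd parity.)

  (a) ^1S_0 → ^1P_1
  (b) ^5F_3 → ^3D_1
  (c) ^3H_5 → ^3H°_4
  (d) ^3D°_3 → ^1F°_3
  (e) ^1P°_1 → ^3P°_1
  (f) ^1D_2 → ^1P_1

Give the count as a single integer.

(a) forbidden (parity fails)
(b) forbidden (parity, ΔS, ΔJ fail)
(c) allowed
(d) forbidden (parity, ΔS fail)
(e) forbidden (parity, ΔS fail)
(f) forbidden (parity fails)
Total allowed: 1 of 6.

1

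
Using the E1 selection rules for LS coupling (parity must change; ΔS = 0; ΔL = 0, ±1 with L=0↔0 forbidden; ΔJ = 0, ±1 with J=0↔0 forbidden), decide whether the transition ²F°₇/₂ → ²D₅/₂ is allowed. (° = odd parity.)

Parity must change: odd → even — passes.
ΔS = 0: S: 1/2 → 1/2 — passes.
ΔL = 0, ±1 (not L=0↔0): L: 3 → 2, ΔL = -1 — passes.
ΔJ = 0, ±1 (not J=0↔0): J: 7/2 → 5/2, ΔJ = -1 — passes.
All four E1 rules are satisfied.

allowed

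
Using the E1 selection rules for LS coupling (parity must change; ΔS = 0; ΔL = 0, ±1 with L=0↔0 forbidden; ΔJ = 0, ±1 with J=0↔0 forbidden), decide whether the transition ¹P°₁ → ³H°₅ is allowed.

Initial level: S=0, L=1, J=1, parity odd. Final level: S=1, L=5, J=5, parity odd.
Parity must change: odd → odd — ✗.
ΔS = 0: S: 0 → 1 — ✗.
ΔL = 0, ±1 (not L=0↔0): L: 1 → 5, ΔL = +4 — ✗.
ΔJ = 0, ±1 (not J=0↔0): J: 1 → 5, ΔJ = +4 — ✗.
Rule(s) violated: parity, ΔS, ΔL, ΔJ.

forbidden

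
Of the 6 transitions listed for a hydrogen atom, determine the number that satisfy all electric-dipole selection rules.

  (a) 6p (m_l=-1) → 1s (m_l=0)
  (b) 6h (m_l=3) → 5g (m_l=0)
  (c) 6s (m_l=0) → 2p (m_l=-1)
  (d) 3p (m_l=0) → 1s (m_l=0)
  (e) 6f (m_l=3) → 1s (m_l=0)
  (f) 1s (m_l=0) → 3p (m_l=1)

(a) allowed
(b) forbidden — Δm_l = -3 (E1 requires Δm_l = 0, ±1)
(c) allowed
(d) allowed
(e) forbidden — Δl = -3 (E1 requires Δl = ±1); Δm_l = -3 (E1 requires Δm_l = 0, ±1)
(f) allowed
Total allowed: 4 of 6.

4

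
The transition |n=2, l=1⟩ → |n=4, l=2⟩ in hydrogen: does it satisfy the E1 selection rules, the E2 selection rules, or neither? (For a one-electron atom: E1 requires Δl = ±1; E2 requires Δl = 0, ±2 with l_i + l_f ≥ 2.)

E1

Δl = 2 − 1 = +1; l_i + l_f = 3.
E1 (Δl = ±1): satisfied.
E2 (Δl = 0,±2, l_i+l_f ≥ 2): not satisfied.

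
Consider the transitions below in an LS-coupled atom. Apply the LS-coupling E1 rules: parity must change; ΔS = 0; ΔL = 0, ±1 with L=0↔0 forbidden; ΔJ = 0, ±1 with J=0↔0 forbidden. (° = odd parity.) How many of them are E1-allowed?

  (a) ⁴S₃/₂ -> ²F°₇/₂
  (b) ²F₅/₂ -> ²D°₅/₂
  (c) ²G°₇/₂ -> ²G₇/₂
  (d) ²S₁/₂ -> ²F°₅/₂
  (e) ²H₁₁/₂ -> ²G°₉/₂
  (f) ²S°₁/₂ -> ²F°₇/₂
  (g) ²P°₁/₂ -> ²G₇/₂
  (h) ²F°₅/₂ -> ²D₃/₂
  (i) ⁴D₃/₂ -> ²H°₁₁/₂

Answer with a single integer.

(a) forbidden (ΔS, ΔL, ΔJ fail)
(b) allowed
(c) allowed
(d) forbidden (ΔL, ΔJ fail)
(e) allowed
(f) forbidden (parity, ΔL, ΔJ fail)
(g) forbidden (ΔL, ΔJ fail)
(h) allowed
(i) forbidden (ΔS, ΔL, ΔJ fail)
Total allowed: 4 of 9.

4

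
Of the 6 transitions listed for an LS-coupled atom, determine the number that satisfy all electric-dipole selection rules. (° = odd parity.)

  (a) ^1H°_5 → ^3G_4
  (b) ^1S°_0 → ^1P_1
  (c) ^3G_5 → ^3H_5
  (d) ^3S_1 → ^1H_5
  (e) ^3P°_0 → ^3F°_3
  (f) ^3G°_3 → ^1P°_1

1

(a) forbidden (ΔS fails)
(b) allowed
(c) forbidden (parity fails)
(d) forbidden (parity, ΔS, ΔL, ΔJ fail)
(e) forbidden (parity, ΔL, ΔJ fail)
(f) forbidden (parity, ΔS, ΔL, ΔJ fail)
Total allowed: 1 of 6.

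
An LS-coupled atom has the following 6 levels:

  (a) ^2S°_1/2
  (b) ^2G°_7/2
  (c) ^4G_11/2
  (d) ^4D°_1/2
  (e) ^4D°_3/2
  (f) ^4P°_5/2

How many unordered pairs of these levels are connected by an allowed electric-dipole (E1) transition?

0

(a)–(b): forbidden (parity, ΔL, ΔJ).
(a)–(c): forbidden (ΔS, ΔL, ΔJ).
(a)–(d): forbidden (parity, ΔS, ΔL).
(a)–(e): forbidden (parity, ΔS, ΔL).
(a)–(f): forbidden (parity, ΔS, ΔJ).
(b)–(c): forbidden (ΔS, ΔJ).
(b)–(d): forbidden (parity, ΔS, ΔL, ΔJ).
(b)–(e): forbidden (parity, ΔS, ΔL, ΔJ).
(b)–(f): forbidden (parity, ΔS, ΔL).
(c)–(d): forbidden (ΔL, ΔJ).
(c)–(e): forbidden (ΔL, ΔJ).
(c)–(f): forbidden (ΔL, ΔJ).
(d)–(e): forbidden (parity).
(d)–(f): forbidden (parity, ΔJ).
(e)–(f): forbidden (parity).
Allowed pairs: 0 of 15.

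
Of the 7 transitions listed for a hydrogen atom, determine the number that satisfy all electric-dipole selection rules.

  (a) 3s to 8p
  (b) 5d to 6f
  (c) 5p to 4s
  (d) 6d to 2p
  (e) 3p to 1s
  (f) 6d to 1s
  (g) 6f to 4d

6

(a) allowed
(b) allowed
(c) allowed
(d) allowed
(e) allowed
(f) forbidden — Δl = -2 (E1 requires Δl = ±1)
(g) allowed
Total allowed: 6 of 7.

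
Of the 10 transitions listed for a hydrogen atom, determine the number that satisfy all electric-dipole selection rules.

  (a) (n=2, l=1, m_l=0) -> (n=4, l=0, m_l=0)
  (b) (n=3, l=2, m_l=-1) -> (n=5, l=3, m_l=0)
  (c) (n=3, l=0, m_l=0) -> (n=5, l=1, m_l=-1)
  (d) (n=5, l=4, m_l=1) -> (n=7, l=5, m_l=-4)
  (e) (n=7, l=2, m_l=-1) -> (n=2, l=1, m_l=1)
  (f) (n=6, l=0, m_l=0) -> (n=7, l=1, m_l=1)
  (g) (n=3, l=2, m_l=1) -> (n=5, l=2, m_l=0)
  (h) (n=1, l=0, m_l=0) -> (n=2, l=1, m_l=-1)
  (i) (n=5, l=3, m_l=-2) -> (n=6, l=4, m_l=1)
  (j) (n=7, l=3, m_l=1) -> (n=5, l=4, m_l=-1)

5

(a) allowed
(b) allowed
(c) allowed
(d) forbidden — Δm_l = -5 (E1 requires Δm_l = 0, ±1)
(e) forbidden — Δm_l = +2 (E1 requires Δm_l = 0, ±1)
(f) allowed
(g) forbidden — Δl = +0 (E1 requires Δl = ±1)
(h) allowed
(i) forbidden — Δm_l = +3 (E1 requires Δm_l = 0, ±1)
(j) forbidden — Δm_l = -2 (E1 requires Δm_l = 0, ±1)
Total allowed: 5 of 10.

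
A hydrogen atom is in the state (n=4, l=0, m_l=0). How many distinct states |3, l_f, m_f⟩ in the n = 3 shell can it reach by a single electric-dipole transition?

3

E1 requires Δl = ±1, so l_f ∈ {-1, 1}; with 0 ≤ l_f ≤ n_f−1 = 2, the allowed l_f values are {1}.
For l_f = 1: m_f ∈ {m_i−1, m_i, m_i+1} ∩ [−1, 1] = {-1, 0, 1} → 3 states.
Total: 3.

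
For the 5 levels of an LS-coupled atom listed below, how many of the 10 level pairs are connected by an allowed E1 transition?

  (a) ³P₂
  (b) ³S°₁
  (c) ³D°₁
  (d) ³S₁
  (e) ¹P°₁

2

(a)–(b): allowed.
(a)–(c): allowed.
(a)–(d): forbidden (parity).
(a)–(e): forbidden (ΔS).
(b)–(c): forbidden (parity, ΔL).
(b)–(d): forbidden (ΔL).
(b)–(e): forbidden (parity, ΔS).
(c)–(d): forbidden (ΔL).
(c)–(e): forbidden (parity, ΔS).
(d)–(e): forbidden (ΔS).
Allowed pairs: 2 of 10.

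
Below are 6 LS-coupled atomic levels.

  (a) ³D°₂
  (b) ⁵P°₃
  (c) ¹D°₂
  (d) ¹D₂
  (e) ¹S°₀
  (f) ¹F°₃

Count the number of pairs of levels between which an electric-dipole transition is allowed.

2

(a)–(b): forbidden (parity, ΔS).
(a)–(c): forbidden (parity, ΔS).
(a)–(d): forbidden (ΔS).
(a)–(e): forbidden (parity, ΔS, ΔL, ΔJ).
(a)–(f): forbidden (parity, ΔS).
(b)–(c): forbidden (parity, ΔS).
(b)–(d): forbidden (ΔS).
(b)–(e): forbidden (parity, ΔS, ΔJ).
(b)–(f): forbidden (parity, ΔS, ΔL).
(c)–(d): allowed.
(c)–(e): forbidden (parity, ΔL, ΔJ).
(c)–(f): forbidden (parity).
(d)–(e): forbidden (ΔL, ΔJ).
(d)–(f): allowed.
(e)–(f): forbidden (parity, ΔL, ΔJ).
Allowed pairs: 2 of 15.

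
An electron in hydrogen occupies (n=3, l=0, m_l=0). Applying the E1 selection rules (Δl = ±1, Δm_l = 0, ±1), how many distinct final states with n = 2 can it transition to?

3

E1 requires Δl = ±1, so l_f ∈ {-1, 1}; with 0 ≤ l_f ≤ n_f−1 = 1, the allowed l_f values are {1}.
For l_f = 1: m_f ∈ {m_i−1, m_i, m_i+1} ∩ [−1, 1] = {-1, 0, 1} → 3 states.
Total: 3.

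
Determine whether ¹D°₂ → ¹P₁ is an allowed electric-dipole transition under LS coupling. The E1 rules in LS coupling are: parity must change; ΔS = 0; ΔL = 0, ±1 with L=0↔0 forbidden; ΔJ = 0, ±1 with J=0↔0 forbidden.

allowed

Initial level: S=0, L=2, J=2, parity odd. Final level: S=0, L=1, J=1, parity even.
Parity must change: odd → even — passes.
ΔS = 0: S: 0 → 0 — passes.
ΔL = 0, ±1 (not L=0↔0): L: 2 → 1, ΔL = -1 — passes.
ΔJ = 0, ±1 (not J=0↔0): J: 2 → 1, ΔJ = -1 — passes.
All four E1 rules are satisfied.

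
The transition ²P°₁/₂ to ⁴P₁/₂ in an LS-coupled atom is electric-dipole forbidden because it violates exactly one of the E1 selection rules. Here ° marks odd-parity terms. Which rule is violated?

the ΔS = 0 rule

Reading off the term symbols: S 1/2→3/2, L 1→1, J 1/2→1/2, parity odd→even.
ΔJ = 0, ±1 (not J=0↔0): J: 1/2 → 1/2, ΔJ = +0 — ✓.
ΔL = 0, ±1 (not L=0↔0): L: 1 → 1, ΔL = +0 — ✓.
Parity must change: odd → even — ✓.
ΔS = 0: S: 1/2 → 3/2 — ✗.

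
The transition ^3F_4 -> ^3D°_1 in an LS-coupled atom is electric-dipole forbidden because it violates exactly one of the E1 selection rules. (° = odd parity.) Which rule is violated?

the ΔJ = 0, ±1 rule

Parity must change: even → odd — ok.
ΔS = 0: S: 1 → 1 — ok.
ΔL = 0, ±1 (not L=0↔0): L: 3 → 2, ΔL = -1 — ok.
ΔJ = 0, ±1 (not J=0↔0): J: 4 → 1, ΔJ = -3 — fails.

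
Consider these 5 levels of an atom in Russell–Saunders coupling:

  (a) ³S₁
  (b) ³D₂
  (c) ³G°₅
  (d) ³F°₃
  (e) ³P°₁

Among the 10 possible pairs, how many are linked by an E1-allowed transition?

3

(a)–(b): forbidden (parity, ΔL).
(a)–(c): forbidden (ΔL, ΔJ).
(a)–(d): forbidden (ΔL, ΔJ).
(a)–(e): allowed.
(b)–(c): forbidden (ΔL, ΔJ).
(b)–(d): allowed.
(b)–(e): allowed.
(c)–(d): forbidden (parity, ΔJ).
(c)–(e): forbidden (parity, ΔL, ΔJ).
(d)–(e): forbidden (parity, ΔL, ΔJ).
Allowed pairs: 3 of 10.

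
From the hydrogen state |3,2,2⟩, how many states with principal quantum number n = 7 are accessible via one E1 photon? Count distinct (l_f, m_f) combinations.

4

E1 requires Δl = ±1, so l_f ∈ {1, 3}; with 0 ≤ l_f ≤ n_f−1 = 6, the allowed l_f values are {1, 3}.
For l_f = 1: m_f ∈ {m_i−1, m_i, m_i+1} ∩ [−1, 1] = {1} → 1 state.
For l_f = 3: m_f ∈ {m_i−1, m_i, m_i+1} ∩ [−3, 3] = {1, 2, 3} → 3 states.
Total: 4.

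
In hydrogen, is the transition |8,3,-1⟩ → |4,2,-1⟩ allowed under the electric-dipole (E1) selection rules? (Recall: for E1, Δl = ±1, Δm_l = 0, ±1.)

allowed

l: 3 → 2 (Δl = -1). Δl = ±1 satisfied.
m_l: -1 → -1 (Δm_l = +0). |Δm_l| ≤ 1 satisfied.
All E1 selection rules are satisfied.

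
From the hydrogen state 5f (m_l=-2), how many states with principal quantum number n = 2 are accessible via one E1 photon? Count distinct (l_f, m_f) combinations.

0

E1 requires l_f ∈ {2, 4}, but neither lies in [0, 1], so no final state is reachable.
Total: 0.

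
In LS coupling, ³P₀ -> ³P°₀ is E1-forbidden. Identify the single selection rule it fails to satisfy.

the J=0 ↔ J=0 exclusion

Reading off the term symbols: S 1→1, L 1→1, J 0→0, parity even→odd.
Parity must change: even → odd — satisfied.
ΔS = 0: S: 1 → 1 — satisfied.
ΔL = 0, ±1 (not L=0↔0): L: 1 → 1, ΔL = +0 — satisfied.
ΔJ = 0, ±1 (not J=0↔0): J: 0 → 0, ΔJ = +0 — violated.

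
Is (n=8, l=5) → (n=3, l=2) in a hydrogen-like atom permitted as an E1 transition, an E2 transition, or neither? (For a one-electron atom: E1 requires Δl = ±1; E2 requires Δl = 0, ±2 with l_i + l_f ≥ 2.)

Δl = 2 − 5 = -3; l_i + l_f = 7.
E1 (Δl = ±1): not satisfied.
E2 (Δl = 0,±2, l_i+l_f ≥ 2): not satisfied.

neither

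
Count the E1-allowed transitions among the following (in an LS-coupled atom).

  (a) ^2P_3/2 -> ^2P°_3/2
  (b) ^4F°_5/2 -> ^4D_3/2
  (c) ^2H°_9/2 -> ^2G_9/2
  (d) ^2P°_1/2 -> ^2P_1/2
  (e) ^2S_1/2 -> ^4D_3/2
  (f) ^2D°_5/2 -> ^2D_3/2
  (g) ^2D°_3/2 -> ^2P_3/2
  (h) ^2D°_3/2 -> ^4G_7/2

6

(a) allowed
(b) allowed
(c) allowed
(d) allowed
(e) forbidden (parity, ΔS, ΔL fail)
(f) allowed
(g) allowed
(h) forbidden (ΔS, ΔL, ΔJ fail)
Total allowed: 6 of 8.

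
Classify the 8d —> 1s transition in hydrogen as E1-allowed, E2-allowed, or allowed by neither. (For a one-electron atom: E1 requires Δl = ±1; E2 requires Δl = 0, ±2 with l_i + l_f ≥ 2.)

Δl = 0 − 2 = -2; l_i + l_f = 2.
E1 (Δl = ±1): not satisfied.
E2 (Δl = 0,±2, l_i+l_f ≥ 2): satisfied.

E2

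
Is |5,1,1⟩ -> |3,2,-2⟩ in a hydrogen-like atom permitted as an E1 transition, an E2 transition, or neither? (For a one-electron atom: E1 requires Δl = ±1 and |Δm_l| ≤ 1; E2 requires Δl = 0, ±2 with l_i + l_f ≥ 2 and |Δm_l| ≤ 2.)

neither

Δl = 2 − 1 = +1; l_i + l_f = 3.
Δm_l = -3.
E1 (Δl = ±1, |Δm_l| ≤ 1): not satisfied.
E2 (Δl = 0,±2, l_i+l_f ≥ 2, |Δm_l| ≤ 2): not satisfied.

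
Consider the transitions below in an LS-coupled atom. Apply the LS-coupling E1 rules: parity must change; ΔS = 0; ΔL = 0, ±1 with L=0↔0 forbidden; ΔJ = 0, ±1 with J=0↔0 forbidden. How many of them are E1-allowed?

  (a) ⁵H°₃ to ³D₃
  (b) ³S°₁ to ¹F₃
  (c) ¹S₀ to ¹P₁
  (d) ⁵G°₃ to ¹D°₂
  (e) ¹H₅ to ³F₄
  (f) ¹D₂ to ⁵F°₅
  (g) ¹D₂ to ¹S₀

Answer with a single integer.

0

(a) forbidden (ΔS, ΔL fail)
(b) forbidden (ΔS, ΔL, ΔJ fail)
(c) forbidden (parity fails)
(d) forbidden (parity, ΔS, ΔL fail)
(e) forbidden (parity, ΔS, ΔL fail)
(f) forbidden (ΔS, ΔJ fail)
(g) forbidden (parity, ΔL, ΔJ fail)
Total allowed: 0 of 7.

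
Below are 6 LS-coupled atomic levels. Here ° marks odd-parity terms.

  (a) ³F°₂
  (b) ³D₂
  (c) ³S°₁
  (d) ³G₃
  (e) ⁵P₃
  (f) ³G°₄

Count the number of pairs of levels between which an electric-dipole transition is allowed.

(a)–(b): allowed.
(a)–(c): forbidden (parity, ΔL).
(a)–(d): allowed.
(a)–(e): forbidden (ΔS, ΔL).
(a)–(f): forbidden (parity, ΔJ).
(b)–(c): forbidden (ΔL).
(b)–(d): forbidden (parity, ΔL).
(b)–(e): forbidden (parity, ΔS).
(b)–(f): forbidden (ΔL, ΔJ).
(c)–(d): forbidden (ΔL, ΔJ).
(c)–(e): forbidden (ΔS, ΔJ).
(c)–(f): forbidden (parity, ΔL, ΔJ).
(d)–(e): forbidden (parity, ΔS, ΔL).
(d)–(f): allowed.
(e)–(f): forbidden (ΔS, ΔL).
Allowed pairs: 3 of 15.

3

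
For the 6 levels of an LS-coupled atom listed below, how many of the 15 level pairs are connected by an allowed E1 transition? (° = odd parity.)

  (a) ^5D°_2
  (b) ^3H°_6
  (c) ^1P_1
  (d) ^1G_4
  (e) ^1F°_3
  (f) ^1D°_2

(a)–(b): forbidden (parity, ΔS, ΔL, ΔJ).
(a)–(c): forbidden (ΔS).
(a)–(d): forbidden (ΔS, ΔL, ΔJ).
(a)–(e): forbidden (parity, ΔS).
(a)–(f): forbidden (parity, ΔS).
(b)–(c): forbidden (ΔS, ΔL, ΔJ).
(b)–(d): forbidden (ΔS, ΔJ).
(b)–(e): forbidden (parity, ΔS, ΔL, ΔJ).
(b)–(f): forbidden (parity, ΔS, ΔL, ΔJ).
(c)–(d): forbidden (parity, ΔL, ΔJ).
(c)–(e): forbidden (ΔL, ΔJ).
(c)–(f): allowed.
(d)–(e): allowed.
(d)–(f): forbidden (ΔL, ΔJ).
(e)–(f): forbidden (parity).
Allowed pairs: 2 of 15.

2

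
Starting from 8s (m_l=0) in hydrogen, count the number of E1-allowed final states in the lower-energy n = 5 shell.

E1 requires Δl = ±1, so l_f ∈ {-1, 1}; with 0 ≤ l_f ≤ n_f−1 = 4, the allowed l_f values are {1}.
For l_f = 1: m_f ∈ {m_i−1, m_i, m_i+1} ∩ [−1, 1] = {-1, 0, 1} → 3 states.
Total: 3.

3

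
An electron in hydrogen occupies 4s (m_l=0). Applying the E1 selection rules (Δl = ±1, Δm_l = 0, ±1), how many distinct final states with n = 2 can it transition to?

3

E1 requires Δl = ±1, so l_f ∈ {-1, 1}; with 0 ≤ l_f ≤ n_f−1 = 1, the allowed l_f values are {1}.
For l_f = 1: m_f ∈ {m_i−1, m_i, m_i+1} ∩ [−1, 1] = {-1, 0, 1} → 3 states.
Total: 3.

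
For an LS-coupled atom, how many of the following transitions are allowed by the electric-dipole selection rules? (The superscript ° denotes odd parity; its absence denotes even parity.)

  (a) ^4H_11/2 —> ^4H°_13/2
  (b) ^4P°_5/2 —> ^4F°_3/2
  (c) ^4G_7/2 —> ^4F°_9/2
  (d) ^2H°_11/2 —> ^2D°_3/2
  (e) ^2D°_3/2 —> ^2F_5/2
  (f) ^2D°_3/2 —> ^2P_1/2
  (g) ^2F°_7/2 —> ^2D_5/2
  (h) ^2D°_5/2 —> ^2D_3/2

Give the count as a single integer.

(a) allowed
(b) forbidden (parity, ΔL fail)
(c) allowed
(d) forbidden (parity, ΔL, ΔJ fail)
(e) allowed
(f) allowed
(g) allowed
(h) allowed
Total allowed: 6 of 8.

6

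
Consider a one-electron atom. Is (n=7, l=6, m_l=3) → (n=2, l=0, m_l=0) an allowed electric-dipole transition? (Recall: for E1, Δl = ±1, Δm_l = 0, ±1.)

forbidden

Initial l = 6, final l = 0, so Δl = -6. E1 requires Δl = ±1: ✗.
m_l: 3 → 0 (Δm_l = -3). |Δm_l| ≤ 1 ✗.
The transition is electric-dipole forbidden.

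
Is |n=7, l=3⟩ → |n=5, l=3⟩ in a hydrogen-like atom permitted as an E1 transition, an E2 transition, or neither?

Δl = 3 − 3 = +0; l_i + l_f = 6.
E1 (Δl = ±1): not satisfied.
E2 (Δl = 0,±2, l_i+l_f ≥ 2): satisfied.

E2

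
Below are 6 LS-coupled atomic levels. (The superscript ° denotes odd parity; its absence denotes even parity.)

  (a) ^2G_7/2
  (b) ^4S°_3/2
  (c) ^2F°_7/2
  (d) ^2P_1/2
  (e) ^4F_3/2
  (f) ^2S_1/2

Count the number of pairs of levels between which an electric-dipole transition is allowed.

1

(a)–(b): forbidden (ΔS, ΔL, ΔJ).
(a)–(c): allowed.
(a)–(d): forbidden (parity, ΔL, ΔJ).
(a)–(e): forbidden (parity, ΔS, ΔJ).
(a)–(f): forbidden (parity, ΔL, ΔJ).
(b)–(c): forbidden (parity, ΔS, ΔL, ΔJ).
(b)–(d): forbidden (ΔS).
(b)–(e): forbidden (ΔL).
(b)–(f): forbidden (ΔS, ΔL).
(c)–(d): forbidden (ΔL, ΔJ).
(c)–(e): forbidden (ΔS, ΔJ).
(c)–(f): forbidden (ΔL, ΔJ).
(d)–(e): forbidden (parity, ΔS, ΔL).
(d)–(f): forbidden (parity).
(e)–(f): forbidden (parity, ΔS, ΔL).
Allowed pairs: 1 of 15.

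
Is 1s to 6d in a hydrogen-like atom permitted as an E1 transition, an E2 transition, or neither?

Δl = 2 − 0 = +2; l_i + l_f = 2.
E1 (Δl = ±1): not satisfied.
E2 (Δl = 0,±2, l_i+l_f ≥ 2): satisfied.

E2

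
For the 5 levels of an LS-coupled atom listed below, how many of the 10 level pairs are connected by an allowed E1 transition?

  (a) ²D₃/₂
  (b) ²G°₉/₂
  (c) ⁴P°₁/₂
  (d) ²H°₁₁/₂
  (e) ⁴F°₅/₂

0

(a)–(b): forbidden (ΔL, ΔJ).
(a)–(c): forbidden (ΔS).
(a)–(d): forbidden (ΔL, ΔJ).
(a)–(e): forbidden (ΔS).
(b)–(c): forbidden (parity, ΔS, ΔL, ΔJ).
(b)–(d): forbidden (parity).
(b)–(e): forbidden (parity, ΔS, ΔJ).
(c)–(d): forbidden (parity, ΔS, ΔL, ΔJ).
(c)–(e): forbidden (parity, ΔL, ΔJ).
(d)–(e): forbidden (parity, ΔS, ΔL, ΔJ).
Allowed pairs: 0 of 10.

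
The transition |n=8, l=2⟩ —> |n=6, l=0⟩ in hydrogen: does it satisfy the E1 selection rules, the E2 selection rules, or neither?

Δl = 0 − 2 = -2; l_i + l_f = 2.
E1 (Δl = ±1): not satisfied.
E2 (Δl = 0,±2, l_i+l_f ≥ 2): satisfied.

E2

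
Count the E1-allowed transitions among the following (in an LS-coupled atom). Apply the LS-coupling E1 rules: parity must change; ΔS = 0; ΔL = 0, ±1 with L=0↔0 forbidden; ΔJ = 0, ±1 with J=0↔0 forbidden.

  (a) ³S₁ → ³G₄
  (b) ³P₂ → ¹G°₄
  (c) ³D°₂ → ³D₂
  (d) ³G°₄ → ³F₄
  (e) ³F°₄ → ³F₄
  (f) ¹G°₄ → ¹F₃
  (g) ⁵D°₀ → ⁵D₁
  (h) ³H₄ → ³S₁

5

(a) forbidden (parity, ΔL, ΔJ fail)
(b) forbidden (ΔS, ΔL, ΔJ fail)
(c) allowed
(d) allowed
(e) allowed
(f) allowed
(g) allowed
(h) forbidden (parity, ΔL, ΔJ fail)
Total allowed: 5 of 8.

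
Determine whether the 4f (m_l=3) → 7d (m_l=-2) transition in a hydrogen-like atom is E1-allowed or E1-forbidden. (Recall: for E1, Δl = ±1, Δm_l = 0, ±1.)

forbidden

Δl = 2 − 3 = -1; the E1 rule Δl = ±1 is ok.
Δm_l = -2 − (3) = -5. E1 requires Δm_l = 0, ±1: fails.
The transition is electric-dipole forbidden.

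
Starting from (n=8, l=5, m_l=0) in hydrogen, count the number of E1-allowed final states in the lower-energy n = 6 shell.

E1 requires Δl = ±1, so l_f ∈ {4, 6}; with 0 ≤ l_f ≤ n_f−1 = 5, the allowed l_f values are {4}.
For l_f = 4: m_f ∈ {m_i−1, m_i, m_i+1} ∩ [−4, 4] = {-1, 0, 1} → 3 states.
Total: 3.

3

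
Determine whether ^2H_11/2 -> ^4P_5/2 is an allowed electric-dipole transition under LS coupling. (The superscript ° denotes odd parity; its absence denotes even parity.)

Initial level: S=1/2, L=5, J=11/2, parity even. Final level: S=3/2, L=1, J=5/2, parity even.
Parity must change: even → even — violated.
ΔS = 0: S: 1/2 → 3/2 — violated.
ΔL = 0, ±1 (not L=0↔0): L: 5 → 1, ΔL = -4 — violated.
ΔJ = 0, ±1 (not J=0↔0): J: 11/2 → 5/2, ΔJ = -3 — violated.
Rule(s) violated: parity, ΔS, ΔL, ΔJ.

forbidden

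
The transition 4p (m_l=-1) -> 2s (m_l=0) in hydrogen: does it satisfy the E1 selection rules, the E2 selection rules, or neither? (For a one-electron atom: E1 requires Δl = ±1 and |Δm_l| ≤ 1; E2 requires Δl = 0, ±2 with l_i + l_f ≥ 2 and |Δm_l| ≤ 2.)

E1

Δl = 0 − 1 = -1; l_i + l_f = 1.
Δm_l = +1.
E1 (Δl = ±1, |Δm_l| ≤ 1): satisfied.
E2 (Δl = 0,±2, l_i+l_f ≥ 2, |Δm_l| ≤ 2): not satisfied.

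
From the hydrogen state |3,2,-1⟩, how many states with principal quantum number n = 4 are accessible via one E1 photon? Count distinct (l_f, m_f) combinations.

E1 requires Δl = ±1, so l_f ∈ {1, 3}; with 0 ≤ l_f ≤ n_f−1 = 3, the allowed l_f values are {1, 3}.
For l_f = 1: m_f ∈ {m_i−1, m_i, m_i+1} ∩ [−1, 1] = {-1, 0} → 2 states.
For l_f = 3: m_f ∈ {m_i−1, m_i, m_i+1} ∩ [−3, 3] = {-2, -1, 0} → 3 states.
Total: 5.

5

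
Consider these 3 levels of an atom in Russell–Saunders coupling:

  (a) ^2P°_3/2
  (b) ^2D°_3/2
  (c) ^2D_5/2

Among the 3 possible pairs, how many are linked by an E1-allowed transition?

(a)–(b): forbidden (parity).
(a)–(c): allowed.
(b)–(c): allowed.
Allowed pairs: 2 of 3.

2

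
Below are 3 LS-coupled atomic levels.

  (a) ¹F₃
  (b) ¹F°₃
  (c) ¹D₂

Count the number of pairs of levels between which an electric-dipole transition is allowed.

(a)–(b): allowed.
(a)–(c): forbidden (parity).
(b)–(c): allowed.
Allowed pairs: 2 of 3.

2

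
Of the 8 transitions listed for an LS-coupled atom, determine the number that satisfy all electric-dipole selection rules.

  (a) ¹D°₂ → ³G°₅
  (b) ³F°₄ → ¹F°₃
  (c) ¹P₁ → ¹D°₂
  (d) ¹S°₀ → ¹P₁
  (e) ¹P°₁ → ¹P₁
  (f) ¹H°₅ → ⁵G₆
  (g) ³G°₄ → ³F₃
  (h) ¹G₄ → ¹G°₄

(a) forbidden (parity, ΔS, ΔL, ΔJ fail)
(b) forbidden (parity, ΔS fail)
(c) allowed
(d) allowed
(e) allowed
(f) forbidden (ΔS fails)
(g) allowed
(h) allowed
Total allowed: 5 of 8.

5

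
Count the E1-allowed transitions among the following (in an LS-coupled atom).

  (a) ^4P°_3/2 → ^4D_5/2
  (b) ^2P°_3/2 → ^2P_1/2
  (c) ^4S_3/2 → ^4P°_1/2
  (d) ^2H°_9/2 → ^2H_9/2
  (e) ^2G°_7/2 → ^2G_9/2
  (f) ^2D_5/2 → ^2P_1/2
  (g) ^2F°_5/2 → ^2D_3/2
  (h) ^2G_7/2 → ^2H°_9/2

(a) allowed
(b) allowed
(c) allowed
(d) allowed
(e) allowed
(f) forbidden (parity, ΔJ fail)
(g) allowed
(h) allowed
Total allowed: 7 of 8.

7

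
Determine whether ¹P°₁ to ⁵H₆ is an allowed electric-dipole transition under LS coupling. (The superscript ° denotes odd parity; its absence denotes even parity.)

Parity must change: odd → even — passes.
ΔS = 0: S: 0 → 2 — fails.
ΔL = 0, ±1 (not L=0↔0): L: 1 → 5, ΔL = +4 — fails.
ΔJ = 0, ±1 (not J=0↔0): J: 1 → 6, ΔJ = +5 — fails.
Rule(s) violated: ΔS, ΔL, ΔJ.

forbidden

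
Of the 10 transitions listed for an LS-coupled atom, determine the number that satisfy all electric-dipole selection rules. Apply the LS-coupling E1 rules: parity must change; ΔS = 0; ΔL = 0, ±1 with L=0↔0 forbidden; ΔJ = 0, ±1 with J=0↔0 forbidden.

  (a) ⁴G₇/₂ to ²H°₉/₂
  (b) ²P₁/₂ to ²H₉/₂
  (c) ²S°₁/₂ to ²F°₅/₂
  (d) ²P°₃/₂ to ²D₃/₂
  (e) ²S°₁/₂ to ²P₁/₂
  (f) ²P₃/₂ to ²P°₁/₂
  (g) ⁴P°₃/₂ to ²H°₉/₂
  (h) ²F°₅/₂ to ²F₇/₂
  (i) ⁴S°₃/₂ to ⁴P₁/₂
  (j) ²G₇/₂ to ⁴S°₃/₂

5

(a) forbidden (ΔS fails)
(b) forbidden (parity, ΔL, ΔJ fail)
(c) forbidden (parity, ΔL, ΔJ fail)
(d) allowed
(e) allowed
(f) allowed
(g) forbidden (parity, ΔS, ΔL, ΔJ fail)
(h) allowed
(i) allowed
(j) forbidden (ΔS, ΔL, ΔJ fail)
Total allowed: 5 of 10.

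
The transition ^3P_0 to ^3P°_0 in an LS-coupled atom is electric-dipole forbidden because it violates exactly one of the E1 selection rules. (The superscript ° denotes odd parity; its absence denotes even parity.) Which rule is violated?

the J=0 ↔ J=0 exclusion

Initial level: S=1, L=1, J=0, parity even. Final level: S=1, L=1, J=0, parity odd.
Parity must change: even → odd — ok.
ΔS = 0: S: 1 → 1 — ok.
ΔL = 0, ±1 (not L=0↔0): L: 1 → 1, ΔL = +0 — ok.
ΔJ = 0, ±1 (not J=0↔0): J: 0 → 0, ΔJ = +0 — fails.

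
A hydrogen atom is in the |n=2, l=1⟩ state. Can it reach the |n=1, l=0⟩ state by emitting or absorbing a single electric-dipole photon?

allowed

Initial l = 1, final l = 0, so Δl = -1. E1 requires Δl = ±1: satisfied.
All E1 selection rules are satisfied.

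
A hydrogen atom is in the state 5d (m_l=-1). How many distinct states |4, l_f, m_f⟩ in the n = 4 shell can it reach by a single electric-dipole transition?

E1 requires Δl = ±1, so l_f ∈ {1, 3}; with 0 ≤ l_f ≤ n_f−1 = 3, the allowed l_f values are {1, 3}.
For l_f = 1: m_f ∈ {m_i−1, m_i, m_i+1} ∩ [−1, 1] = {-1, 0} → 2 states.
For l_f = 3: m_f ∈ {m_i−1, m_i, m_i+1} ∩ [−3, 3] = {-2, -1, 0} → 3 states.
Total: 5.

5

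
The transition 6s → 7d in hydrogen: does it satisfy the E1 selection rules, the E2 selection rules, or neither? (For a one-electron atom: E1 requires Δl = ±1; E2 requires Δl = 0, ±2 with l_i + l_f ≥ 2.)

Δl = 2 − 0 = +2; l_i + l_f = 2.
E1 (Δl = ±1): not satisfied.
E2 (Δl = 0,±2, l_i+l_f ≥ 2): satisfied.

E2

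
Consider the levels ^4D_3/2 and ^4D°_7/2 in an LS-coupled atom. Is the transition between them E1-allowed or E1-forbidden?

ΔS = 0: S: 3/2 → 3/2 — ✓.
ΔJ = 0, ±1 (not J=0↔0): J: 3/2 → 7/2, ΔJ = +2 — ✗.
ΔL = 0, ±1 (not L=0↔0): L: 2 → 2, ΔL = +0 — ✓.
Parity must change: even → odd — ✓.
Rule(s) violated: ΔJ.

forbidden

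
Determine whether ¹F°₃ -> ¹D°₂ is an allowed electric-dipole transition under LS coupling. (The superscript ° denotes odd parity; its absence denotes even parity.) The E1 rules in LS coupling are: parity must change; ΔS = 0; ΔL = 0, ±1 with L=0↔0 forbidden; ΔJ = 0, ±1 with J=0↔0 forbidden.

ΔL = 0, ±1 (not L=0↔0): L: 3 → 2, ΔL = -1 — satisfied.
ΔJ = 0, ±1 (not J=0↔0): J: 3 → 2, ΔJ = -1 — satisfied.
ΔS = 0: S: 0 → 0 — satisfied.
Parity must change: odd → odd — violated.
Rule(s) violated: parity.

forbidden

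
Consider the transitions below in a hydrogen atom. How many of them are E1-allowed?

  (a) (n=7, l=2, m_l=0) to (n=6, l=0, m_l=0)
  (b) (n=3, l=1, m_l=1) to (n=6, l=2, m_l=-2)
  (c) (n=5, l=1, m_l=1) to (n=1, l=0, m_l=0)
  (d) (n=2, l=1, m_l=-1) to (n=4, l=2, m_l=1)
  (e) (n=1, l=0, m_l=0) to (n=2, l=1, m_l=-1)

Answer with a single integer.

(a) forbidden — Δl = -2 (E1 requires Δl = ±1)
(b) forbidden — Δm_l = -3 (E1 requires Δm_l = 0, ±1)
(c) allowed
(d) forbidden — Δm_l = +2 (E1 requires Δm_l = 0, ±1)
(e) allowed
Total allowed: 2 of 5.

2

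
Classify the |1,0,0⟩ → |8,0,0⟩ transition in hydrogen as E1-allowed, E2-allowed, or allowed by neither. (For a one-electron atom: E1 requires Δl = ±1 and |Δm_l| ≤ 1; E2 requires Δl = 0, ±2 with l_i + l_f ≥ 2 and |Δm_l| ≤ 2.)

neither

Δl = 0 − 0 = +0; l_i + l_f = 0.
Δm_l = +0.
E1 (Δl = ±1, |Δm_l| ≤ 1): not satisfied.
E2 (Δl = 0,±2, l_i+l_f ≥ 2, |Δm_l| ≤ 2): not satisfied.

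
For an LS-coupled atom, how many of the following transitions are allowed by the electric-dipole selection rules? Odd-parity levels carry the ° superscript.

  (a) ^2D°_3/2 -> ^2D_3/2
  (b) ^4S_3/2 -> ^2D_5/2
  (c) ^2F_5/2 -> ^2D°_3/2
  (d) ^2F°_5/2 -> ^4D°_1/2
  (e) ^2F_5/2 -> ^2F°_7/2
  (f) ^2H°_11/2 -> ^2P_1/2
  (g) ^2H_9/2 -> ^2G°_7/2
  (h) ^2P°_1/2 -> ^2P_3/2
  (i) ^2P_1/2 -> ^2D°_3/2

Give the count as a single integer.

6

(a) allowed
(b) forbidden (parity, ΔS, ΔL fail)
(c) allowed
(d) forbidden (parity, ΔS, ΔJ fail)
(e) allowed
(f) forbidden (ΔL, ΔJ fail)
(g) allowed
(h) allowed
(i) allowed
Total allowed: 6 of 9.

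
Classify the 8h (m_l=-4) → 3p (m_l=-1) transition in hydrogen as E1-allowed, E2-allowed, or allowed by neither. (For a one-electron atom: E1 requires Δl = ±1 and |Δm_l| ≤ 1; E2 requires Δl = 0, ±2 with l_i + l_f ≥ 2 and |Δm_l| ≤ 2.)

Δl = 1 − 5 = -4; l_i + l_f = 6.
Δm_l = +3.
E1 (Δl = ±1, |Δm_l| ≤ 1): not satisfied.
E2 (Δl = 0,±2, l_i+l_f ≥ 2, |Δm_l| ≤ 2): not satisfied.

neither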